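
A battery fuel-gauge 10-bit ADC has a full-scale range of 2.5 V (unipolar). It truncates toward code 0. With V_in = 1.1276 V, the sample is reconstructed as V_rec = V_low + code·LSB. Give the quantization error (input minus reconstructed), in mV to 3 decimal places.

Step size: 2.5 V ÷ 2^10 = 2.441 mV.
(1.1276 − 0)/0.00244141 = 461.8650; ⌊·⌋ gives code 461.
Code 461 maps back to 0 + 461×0.00244141 V = 1.1254883 V.
V_in − V_rec = 0.00211172 V = 2.112 mV.

2.112 mV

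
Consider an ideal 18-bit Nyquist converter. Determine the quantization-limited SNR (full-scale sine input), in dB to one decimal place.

SNR ≈ 6.02·N + 1.76 dB = 6.02·18 + 1.76 = 110.12 dB.

110.1 dB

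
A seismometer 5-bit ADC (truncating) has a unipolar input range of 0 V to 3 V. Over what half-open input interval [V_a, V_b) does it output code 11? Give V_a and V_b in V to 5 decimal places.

LSB = 3/2^5 = 93.750 mV.
V_a = V_low + 11·LSB = 1.03125 V; V_b = V_low + 12·LSB = 1.125 V.

[1.03125 V, 1.12500 V)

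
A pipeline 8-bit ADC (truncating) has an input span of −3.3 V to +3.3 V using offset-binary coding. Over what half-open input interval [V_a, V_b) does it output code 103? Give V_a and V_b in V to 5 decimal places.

LSB = 6.6/2^8 = 25.781 mV.
V_a = V_low + 103·LSB = -0.644531 V; V_b = V_low + 104·LSB = -0.61875 V.

[-0.64453 V, -0.61875 V)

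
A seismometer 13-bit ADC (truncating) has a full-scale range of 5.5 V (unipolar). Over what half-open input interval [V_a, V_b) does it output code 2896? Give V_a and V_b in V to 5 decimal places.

[1.94434 V, 1.94501 V)

LSB = 5.5/2^13 = 0.671 mV.
V_a = V_low + 2896·LSB = 1.94434 V; V_b = V_low + 2897·LSB = 1.94501 V.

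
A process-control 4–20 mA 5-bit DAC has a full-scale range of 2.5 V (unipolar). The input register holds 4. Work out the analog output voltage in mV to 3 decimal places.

LSB = 2.5 V / 2^5 = 78.125 mV.
V_out = 0 + 4 × 0.078125 V = 0.3125 V.
= 312.500 mV.

312.500 mV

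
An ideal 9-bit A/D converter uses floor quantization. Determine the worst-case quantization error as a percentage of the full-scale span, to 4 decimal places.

Truncating → worst-case error = 1 LSB = V_FS/2^9, so 100/512 = 0.195312 % of full scale.

0.1953 %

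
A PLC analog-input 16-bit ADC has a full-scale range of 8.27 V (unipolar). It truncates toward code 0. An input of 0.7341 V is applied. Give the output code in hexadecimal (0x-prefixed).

code 0x16B9 (decimal 5817)

With 65536 levels over 8.27 V, one step is 126.19 µV.
(0.7341 − 0) / 0.00012619 = 5817.410 LSBs.
Floor → code 5817.
In hexadecimal (0x-prefixed): 0x16B9.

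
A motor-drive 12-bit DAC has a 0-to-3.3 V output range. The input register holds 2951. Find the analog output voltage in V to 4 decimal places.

2.3775 V

LSB = 3.3 V / 2^12 = 0.806 mV.
V_out = 0 + 2951 × 0.000805664 V = 2.37751 V.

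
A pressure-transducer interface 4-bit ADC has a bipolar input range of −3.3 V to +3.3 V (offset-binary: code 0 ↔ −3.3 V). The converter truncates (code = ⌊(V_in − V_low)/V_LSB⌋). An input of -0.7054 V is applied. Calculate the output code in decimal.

code 6

Full-scale span = 6.6 V; LSB = 6.6/2^4 = 412.500 mV.
Input sits at 6.290 steps above V_low.
So the output code is 6.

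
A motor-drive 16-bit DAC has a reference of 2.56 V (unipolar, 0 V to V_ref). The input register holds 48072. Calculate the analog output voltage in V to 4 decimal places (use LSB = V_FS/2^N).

LSB = 2.56 V / 2^16 = 39.06 µV.
V_out = 0 + 48072 × 3.90625e-05 V = 1.87781 V.

1.8778 V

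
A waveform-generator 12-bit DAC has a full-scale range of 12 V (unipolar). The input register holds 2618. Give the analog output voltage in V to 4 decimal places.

7.6699 V

LSB = 12 V / 2^12 = 2.930 mV.
V_out = 0 + 2618 × 0.00292969 V = 7.66992 V.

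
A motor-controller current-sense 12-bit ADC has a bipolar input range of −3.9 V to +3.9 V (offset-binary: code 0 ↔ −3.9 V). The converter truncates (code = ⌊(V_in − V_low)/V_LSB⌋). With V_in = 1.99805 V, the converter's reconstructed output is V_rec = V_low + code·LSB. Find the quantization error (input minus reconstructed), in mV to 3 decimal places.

0.443 mV

LSB = 7.8/2^12 = 1.904 mV.
Scaled input = 3097.2324 LSBs, so code = 3097.
V_rec = (−3.9) + 3097·0.0019043 = 1.9976074 V.
V_in − V_rec = 0.000442578 V = 0.443 mV.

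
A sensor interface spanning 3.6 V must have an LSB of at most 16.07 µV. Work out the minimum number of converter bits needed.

18 bits

Number of steps required ≥ 3.6 V / 16.07 µV = 224019.91.
Need 2^N ≥ 224019.91; 2^17 = 131072, 2^18 = 262144.
Minimum N = 18.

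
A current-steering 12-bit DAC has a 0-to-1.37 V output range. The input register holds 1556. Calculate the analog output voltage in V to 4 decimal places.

LSB = 1.37 V / 2^12 = 334.47 µV.
V_out = 0 + 1556 × 0.000334473 V = 0.520439 V.

0.5204 V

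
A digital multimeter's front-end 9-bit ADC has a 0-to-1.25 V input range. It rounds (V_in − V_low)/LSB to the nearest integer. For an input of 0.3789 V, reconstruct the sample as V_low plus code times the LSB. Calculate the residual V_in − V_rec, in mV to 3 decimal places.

One LSB is 1.25 V / 512 = 2.441 mV.
(0.3789 − 0)/0.00244141 = 155.1974; round gives code 155.
Code 155 maps back to 0 + 155×0.00244141 V = 0.37841797 V.
V_in − V_rec = 0.000482031 V = 0.482 mV.

0.482 mV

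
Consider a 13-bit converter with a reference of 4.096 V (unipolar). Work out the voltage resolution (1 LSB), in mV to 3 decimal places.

0.500 mV

Full-scale span = 4.096 V.
LSB = 4.096 / 2^13 = 4.096 / 8192 = 0.0005 V = 0.500 mV.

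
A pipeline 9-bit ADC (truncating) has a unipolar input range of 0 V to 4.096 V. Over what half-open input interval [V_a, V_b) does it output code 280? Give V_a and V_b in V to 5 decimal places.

[2.24000 V, 2.24800 V)

LSB = 4.096/2^9 = 8.000 mV.
V_a = V_low + 280·LSB = 2.24 V; V_b = V_low + 281·LSB = 2.248 V.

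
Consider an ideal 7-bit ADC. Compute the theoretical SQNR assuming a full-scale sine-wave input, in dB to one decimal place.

SNR ≈ 6.02·N + 1.76 dB = 6.02·7 + 1.76 = 43.90 dB.

43.9 dB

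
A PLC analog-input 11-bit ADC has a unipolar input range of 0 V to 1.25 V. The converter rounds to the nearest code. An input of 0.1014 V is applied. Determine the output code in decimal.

code 166

Full-scale span = 1.25 V; LSB = 1.25/2^11 = 0.610 mV.
(0.1014 − 0) / 0.000610352 = 166.134 LSBs.
Round → code 166.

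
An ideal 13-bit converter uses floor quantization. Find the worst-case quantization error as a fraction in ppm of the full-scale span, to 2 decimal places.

122.07 ppm

Truncating → worst-case error = 1 LSB = V_FS/2^13, so 1e+06/8192 = 122.07 ppm of full scale.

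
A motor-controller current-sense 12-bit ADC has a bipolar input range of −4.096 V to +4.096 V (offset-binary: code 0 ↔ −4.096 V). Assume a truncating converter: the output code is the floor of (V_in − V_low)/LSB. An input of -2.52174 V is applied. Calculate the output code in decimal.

code 787

LSB = 8.192 V / 4096 = 2.000 mV.
Input sits at 787.130 steps above V_low.
Floor → code 787.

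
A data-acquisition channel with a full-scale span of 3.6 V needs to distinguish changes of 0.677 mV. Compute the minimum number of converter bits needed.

13 bits

Number of steps required ≥ 3.6 V / 0.677 mV = 5317.58.
Need 2^N ≥ 5317.58; 2^12 = 4096, 2^13 = 8192.
Minimum N = 13.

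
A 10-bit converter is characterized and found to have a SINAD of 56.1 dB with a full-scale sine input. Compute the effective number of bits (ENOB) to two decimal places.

ENOB = (SINAD − 1.76) / 6.02 = (56.1 − 1.76)/6.02 = 9.027.

9.03 bits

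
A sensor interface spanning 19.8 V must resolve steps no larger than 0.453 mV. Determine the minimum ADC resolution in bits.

16 bits

Number of steps required ≥ 19.8 V / 0.453 mV = 43708.61.
Need 2^N ≥ 43708.61; 2^15 = 32768, 2^16 = 65536.
Minimum N = 16.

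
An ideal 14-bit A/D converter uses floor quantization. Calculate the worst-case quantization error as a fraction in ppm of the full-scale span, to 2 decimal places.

61.04 ppm

Truncating → worst-case error = 1 LSB = V_FS/2^14, so 1e+06/16384 = 61.0352 ppm of full scale.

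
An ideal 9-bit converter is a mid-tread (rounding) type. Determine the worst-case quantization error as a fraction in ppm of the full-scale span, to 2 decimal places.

976.56 ppm

Rounding → worst-case error = ½ LSB = V_FS/2^10, so 1e+06/1024 = 976.562 ppm of full scale.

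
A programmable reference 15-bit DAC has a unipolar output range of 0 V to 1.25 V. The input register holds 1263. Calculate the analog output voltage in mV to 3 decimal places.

48.180 mV

LSB = 1.25 V / 2^15 = 38.15 µV.
V_out = 0 + 1263 × 3.8147e-05 V = 0.0481796 V.
= 48.180 mV.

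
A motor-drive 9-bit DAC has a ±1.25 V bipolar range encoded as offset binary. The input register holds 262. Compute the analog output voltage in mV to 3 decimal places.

LSB = 2.5 V / 2^9 = 4.883 mV.
V_out = (−1.25) + 262 × 0.00488281 V = 0.0292969 V.
= 29.297 mV.

29.297 mV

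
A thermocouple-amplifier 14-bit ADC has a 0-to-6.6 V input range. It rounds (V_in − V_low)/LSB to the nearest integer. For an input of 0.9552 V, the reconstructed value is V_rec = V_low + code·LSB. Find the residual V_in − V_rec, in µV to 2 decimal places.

85.25 µV

LSB = 6.6/2^14 = 402.83 µV.
(0.9552 − 0)/0.000402832 = 2371.2116; round gives code 2371.
Code 2371 maps back to 0 + 2371×0.000402832 V = 0.95511475 V.
Difference: 8.52539e-05 V → 85.25 µV.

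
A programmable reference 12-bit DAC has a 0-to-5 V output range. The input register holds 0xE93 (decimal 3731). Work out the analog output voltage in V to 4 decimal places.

4.5544 V

LSB = 5 V / 2^12 = 1.221 mV.
Code 0xE93 = 3731 decimal.
V_out = 0 + 3731 × 0.0012207 V = 4.55444 V.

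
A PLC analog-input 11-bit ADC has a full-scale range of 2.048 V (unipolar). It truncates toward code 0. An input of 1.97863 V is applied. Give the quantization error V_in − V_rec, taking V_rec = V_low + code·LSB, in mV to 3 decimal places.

0.630 mV

LSB = 2.048/2^11 = 1.000 mV.
Scaled input = 1978.6300 LSBs, so code = 1978.
V_rec = 0 + 1978·0.001 = 1.978 V.
Error = 1.97863 − 1.978 = 0.00063 V = 0.630 mV.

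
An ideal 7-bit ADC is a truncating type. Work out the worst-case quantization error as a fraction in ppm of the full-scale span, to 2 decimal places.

7812.50 ppm

Truncating → worst-case error = 1 LSB = V_FS/2^7, so 1e+06/128 = 7812.5 ppm of full scale.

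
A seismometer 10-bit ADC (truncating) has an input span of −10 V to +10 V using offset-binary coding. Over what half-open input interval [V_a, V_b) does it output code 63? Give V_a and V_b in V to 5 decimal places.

LSB = 20/2^10 = 19.531 mV.
V_a = V_low + 63·LSB = -8.76953 V; V_b = V_low + 64·LSB = -8.75 V.

[-8.76953 V, -8.75000 V)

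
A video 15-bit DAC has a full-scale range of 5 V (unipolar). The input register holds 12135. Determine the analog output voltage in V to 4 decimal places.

LSB = 5 V / 2^15 = 152.59 µV.
V_out = 0 + 12135 × 0.000152588 V = 1.85165 V.

1.8517 V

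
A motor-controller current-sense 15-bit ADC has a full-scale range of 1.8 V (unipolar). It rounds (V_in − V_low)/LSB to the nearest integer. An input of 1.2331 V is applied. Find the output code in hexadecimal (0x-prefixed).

code 0x57B0 (decimal 22448)

LSB = 1.8 V / 32768 = 54.93 µV.
Input sits at 22447.900 steps above V_low.
So the output code is 22448.
In hexadecimal (0x-prefixed): 0x57B0.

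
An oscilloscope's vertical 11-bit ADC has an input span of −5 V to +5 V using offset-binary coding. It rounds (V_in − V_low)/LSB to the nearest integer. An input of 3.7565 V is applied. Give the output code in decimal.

LSB = 10 V / 2048 = 4.883 mV.
(3.7565 − (−5)) / 0.00488281 = 1793.331 LSBs.
Round → code 1793.

code 1793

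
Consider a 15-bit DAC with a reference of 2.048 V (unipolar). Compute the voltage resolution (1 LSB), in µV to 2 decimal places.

62.50 µV

Full-scale span = 2.048 V.
LSB = 2.048 / 2^15 = 2.048 / 32768 = 6.25e-05 V = 62.50 µV.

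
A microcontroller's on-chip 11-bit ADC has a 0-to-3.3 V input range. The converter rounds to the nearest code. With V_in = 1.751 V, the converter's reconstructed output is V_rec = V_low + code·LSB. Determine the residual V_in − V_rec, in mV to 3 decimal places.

LSB = 3.3/2^11 = 1.611 mV.
(V_in − V_low)/LSB = (1.751 − 0)/0.00161133 = 1086.6812 → code 1087 (round).
Code 1087 maps back to 0 + 1087×0.00161133 V = 1.7515137 V.
Difference: -0.000513672 V → -0.514 mV.

-0.514 mV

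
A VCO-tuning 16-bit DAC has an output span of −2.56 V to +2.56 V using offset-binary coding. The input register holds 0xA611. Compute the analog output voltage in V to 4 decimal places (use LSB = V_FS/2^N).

0.7613 V

LSB = 5.12 V / 2^16 = 78.12 µV.
Code 0xA611 = 42513 decimal.
V_out = (−2.56) + 42513 × 7.8125e-05 V = 0.761328 V.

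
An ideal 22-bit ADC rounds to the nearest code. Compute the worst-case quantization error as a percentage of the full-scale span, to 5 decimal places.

0.00001 %

Rounding → worst-case error = ½ LSB = V_FS/2^23, so 100/8388608 = 1.19209e-05 % of full scale.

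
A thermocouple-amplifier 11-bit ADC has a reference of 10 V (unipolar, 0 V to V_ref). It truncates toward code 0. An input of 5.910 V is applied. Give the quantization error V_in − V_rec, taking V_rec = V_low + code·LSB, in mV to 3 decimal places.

LSB = 10/2^11 = 4.883 mV.
(V_in − V_low)/LSB = (5.910 − 0)/0.00488281 = 1210.3680 → code 1210 (floor).
V_rec = 0 + 1210·0.00488281 = 5.9082031 V.
Error = 5.910 − 5.9082031 = 0.00179688 V = 1.797 mV.

1.797 mV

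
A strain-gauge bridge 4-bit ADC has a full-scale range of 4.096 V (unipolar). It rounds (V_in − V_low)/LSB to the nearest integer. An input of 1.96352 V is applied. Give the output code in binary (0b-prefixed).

code 0b1000 (decimal 8)

LSB = 4.096 V / 16 = 256.000 mV.
(V_in − V_low)/LSB = (1.96352 − 0) / 0.256 = 7.670.
Round → code 8.
In binary (0b-prefixed): 0b1000.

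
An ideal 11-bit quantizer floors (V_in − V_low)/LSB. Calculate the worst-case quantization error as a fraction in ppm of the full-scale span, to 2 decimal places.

Truncating → worst-case error = 1 LSB = V_FS/2^11, so 1e+06/2048 = 488.281 ppm of full scale.

488.28 ppm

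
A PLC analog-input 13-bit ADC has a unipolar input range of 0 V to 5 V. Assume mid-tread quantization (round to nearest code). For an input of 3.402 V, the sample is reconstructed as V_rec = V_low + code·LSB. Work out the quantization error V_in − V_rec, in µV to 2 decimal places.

Step size: 5 V ÷ 2^13 = 0.610 mV.
(V_in − V_low)/LSB = (3.402 − 0)/0.000610352 = 5573.8368 → code 5574 (round).
Reconstructed: 3.4020996 V.
V_in − V_rec = -9.96094e-05 V = -99.61 µV.

-99.61 µV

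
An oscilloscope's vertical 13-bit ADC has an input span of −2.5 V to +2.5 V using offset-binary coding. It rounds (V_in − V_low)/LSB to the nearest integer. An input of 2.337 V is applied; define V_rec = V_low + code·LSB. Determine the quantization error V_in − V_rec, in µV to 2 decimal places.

Step size: 5 V ÷ 2^13 = 0.610 mV.
Scaled input = 7924.9408 LSBs, so code = 7925.
Code 7925 maps back to (−2.5) + 7925×0.000610352 V = 2.3370361 V.
Error = 2.337 − 2.3370361 = -3.61328e-05 V = -36.13 µV.

-36.13 µV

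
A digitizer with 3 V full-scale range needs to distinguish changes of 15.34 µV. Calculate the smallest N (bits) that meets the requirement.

18 bits

Number of steps required ≥ 3 V / 15.34 µV = 195567.14.
Need 2^N ≥ 195567.14; 2^17 = 131072, 2^18 = 262144.
Minimum N = 18.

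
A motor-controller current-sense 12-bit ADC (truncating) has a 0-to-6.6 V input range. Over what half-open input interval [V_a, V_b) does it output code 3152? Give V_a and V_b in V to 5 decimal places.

[5.07891 V, 5.08052 V)

LSB = 6.6/2^12 = 1.611 mV.
V_a = V_low + 3152·LSB = 5.07891 V; V_b = V_low + 3153·LSB = 5.08052 V.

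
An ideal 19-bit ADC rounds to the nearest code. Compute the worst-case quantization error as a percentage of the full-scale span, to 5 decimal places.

0.00010 %

Rounding → worst-case error = ½ LSB = V_FS/2^20, so 100/1048576 = 9.53674e-05 % of full scale.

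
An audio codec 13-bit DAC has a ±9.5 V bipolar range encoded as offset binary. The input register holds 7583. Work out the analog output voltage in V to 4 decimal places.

8.0875 V

LSB = 19 V / 2^13 = 2.319 mV.
V_out = (−9.5) + 7583 × 0.00231934 V = 8.08752 V.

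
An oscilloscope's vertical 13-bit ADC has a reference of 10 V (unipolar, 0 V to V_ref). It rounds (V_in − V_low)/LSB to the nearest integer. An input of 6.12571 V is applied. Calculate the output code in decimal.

code 5018

LSB = 10 V / 8192 = 1.221 mV.
(6.12571 − 0) / 0.0012207 = 5018.182 LSBs.
So the output code is 5018.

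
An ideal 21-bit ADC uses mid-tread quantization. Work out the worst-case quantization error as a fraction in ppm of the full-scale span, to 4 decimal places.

0.2384 ppm

Rounding → worst-case error = ½ LSB = V_FS/2^22, so 1e+06/4194304 = 0.238419 ppm of full scale.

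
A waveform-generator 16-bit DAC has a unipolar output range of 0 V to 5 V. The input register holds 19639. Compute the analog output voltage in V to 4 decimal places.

LSB = 5 V / 2^16 = 76.29 µV.
V_out = 0 + 19639 × 7.62939e-05 V = 1.49834 V.

1.4983 V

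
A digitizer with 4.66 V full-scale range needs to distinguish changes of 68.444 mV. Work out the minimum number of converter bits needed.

7 bits

Number of steps required ≥ 4.66 V / 68.444 mV = 68.08.
Need 2^N ≥ 68.08; 2^6 = 64, 2^7 = 128.
Minimum N = 7.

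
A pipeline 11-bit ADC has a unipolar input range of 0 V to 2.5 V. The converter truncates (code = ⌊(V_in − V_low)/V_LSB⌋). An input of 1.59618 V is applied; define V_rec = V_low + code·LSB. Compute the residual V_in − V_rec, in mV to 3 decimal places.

0.721 mV

LSB = 2.5/2^11 = 1.221 mV.
(1.59618 − 0)/0.0012207 = 1307.5907; ⌊·⌋ gives code 1307.
Reconstructed: 1.595459 V.
Error = 1.59618 − 1.595459 = 0.000721016 V = 0.721 mV.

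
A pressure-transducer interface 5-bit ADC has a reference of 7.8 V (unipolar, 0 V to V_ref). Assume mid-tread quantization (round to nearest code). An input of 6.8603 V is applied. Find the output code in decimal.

code 28

LSB = 7.8 V / 32 = 243.750 mV.
(6.8603 − 0) / 0.24375 = 28.145 LSBs.
round(28.145) = 28.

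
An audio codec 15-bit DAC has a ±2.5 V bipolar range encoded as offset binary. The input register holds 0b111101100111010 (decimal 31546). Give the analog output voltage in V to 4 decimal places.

2.3135 V

LSB = 5 V / 2^15 = 152.59 µV.
Code 0b111101100111010 = 31546 decimal.
V_out = (−2.5) + 31546 × 0.000152588 V = 2.31354 V.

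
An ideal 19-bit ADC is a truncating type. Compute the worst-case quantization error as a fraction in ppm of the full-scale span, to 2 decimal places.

1.91 ppm

Truncating → worst-case error = 1 LSB = V_FS/2^19, so 1e+06/524288 = 1.90735 ppm of full scale.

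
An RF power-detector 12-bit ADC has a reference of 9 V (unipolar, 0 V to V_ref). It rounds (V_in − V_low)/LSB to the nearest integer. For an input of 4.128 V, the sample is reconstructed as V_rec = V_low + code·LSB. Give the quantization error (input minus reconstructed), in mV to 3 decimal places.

LSB = 9/2^12 = 2.197 mV.
(V_in − V_low)/LSB = (4.128 − 0)/0.00219727 = 1878.6987 → code 1879 (round).
Code 1879 maps back to 0 + 1879×0.00219727 V = 4.1286621 V.
Difference: -0.000662109 V → -0.662 mV.

-0.662 mV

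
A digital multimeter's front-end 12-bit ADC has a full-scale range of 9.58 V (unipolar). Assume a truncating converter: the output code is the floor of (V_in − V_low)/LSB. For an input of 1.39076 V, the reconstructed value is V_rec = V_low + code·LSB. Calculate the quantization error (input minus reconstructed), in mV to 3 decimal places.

One LSB is 9.58 V / 4096 = 2.339 mV.
Scaled input = 594.6297 LSBs, so code = 594.
V_rec = 0 + 594·0.00233887 = 1.3892871 V.
Error = 1.39076 − 1.3892871 = 0.00147289 V = 1.473 mV.

1.473 mV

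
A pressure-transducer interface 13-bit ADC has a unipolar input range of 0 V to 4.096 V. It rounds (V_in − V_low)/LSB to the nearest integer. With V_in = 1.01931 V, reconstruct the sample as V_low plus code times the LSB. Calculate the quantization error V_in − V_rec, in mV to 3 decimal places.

-0.190 mV

One LSB is 4.096 V / 8192 = 0.500 mV.
Scaled input = 2038.6200 LSBs, so code = 2039.
V_rec = 0 + 2039·0.0005 = 1.0195 V.
Difference: -0.00019 V → -0.190 mV.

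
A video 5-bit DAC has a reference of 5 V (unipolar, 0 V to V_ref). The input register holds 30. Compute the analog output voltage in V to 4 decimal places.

LSB = 5 V / 2^5 = 156.250 mV.
V_out = 0 + 30 × 0.15625 V = 4.6875 V.

4.6875 V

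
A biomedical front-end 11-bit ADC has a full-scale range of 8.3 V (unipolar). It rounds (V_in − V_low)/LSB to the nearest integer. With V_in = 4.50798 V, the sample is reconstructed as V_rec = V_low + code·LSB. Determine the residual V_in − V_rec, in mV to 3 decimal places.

LSB = 8.3/2^11 = 4.053 mV.
(V_in − V_low)/LSB = (4.50798 − 0)/0.00405273 = 1112.3305 → code 1112 (round).
Code 1112 maps back to 0 + 1112×0.00405273 V = 4.5066406 V.
Difference: 0.00133938 V → 1.339 mV.

1.339 mV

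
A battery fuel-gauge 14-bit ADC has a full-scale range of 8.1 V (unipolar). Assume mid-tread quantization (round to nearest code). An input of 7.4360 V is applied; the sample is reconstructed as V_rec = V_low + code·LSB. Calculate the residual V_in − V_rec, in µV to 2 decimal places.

-41.26 µV

Step size: 8.1 V ÷ 2^14 = 494.38 µV.
(7.4360 − 0)/0.000494385 = 15040.9165; round gives code 15041.
Code 15041 maps back to 0 + 15041×0.000494385 V = 7.4360413 V.
V_in − V_rec = -4.12598e-05 V = -41.26 µV.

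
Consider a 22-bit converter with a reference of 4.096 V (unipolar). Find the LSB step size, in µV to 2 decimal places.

Full-scale span = 4.096 V.
LSB = 4.096 / 2^22 = 4.096 / 4194304 = 9.76563e-07 V = 0.98 µV.

0.98 µV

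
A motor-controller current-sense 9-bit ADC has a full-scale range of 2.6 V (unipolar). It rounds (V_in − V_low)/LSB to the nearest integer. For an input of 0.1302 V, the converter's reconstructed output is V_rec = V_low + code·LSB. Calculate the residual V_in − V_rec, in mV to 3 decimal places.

-1.831 mV

LSB = 2.6/2^9 = 5.078 mV.
Scaled input = 25.6394 LSBs, so code = 26.
V_rec = 0 + 26·0.00507813 = 0.13203125 V.
V_in − V_rec = -0.00183125 V = -1.831 mV.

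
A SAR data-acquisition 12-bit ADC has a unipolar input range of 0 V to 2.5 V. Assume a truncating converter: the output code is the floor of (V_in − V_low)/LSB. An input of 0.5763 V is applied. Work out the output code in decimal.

code 944

With 4096 levels over 2.5 V, one step is 0.610 mV.
(V_in − V_low)/LSB = (0.5763 − 0) / 0.000610352 = 944.210.
So the output code is 944.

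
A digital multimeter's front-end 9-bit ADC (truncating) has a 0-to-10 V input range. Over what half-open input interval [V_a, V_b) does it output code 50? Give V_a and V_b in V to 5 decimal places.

LSB = 10/2^9 = 19.531 mV.
V_a = V_low + 50·LSB = 0.976562 V; V_b = V_low + 51·LSB = 0.996094 V.

[0.97656 V, 0.99609 V)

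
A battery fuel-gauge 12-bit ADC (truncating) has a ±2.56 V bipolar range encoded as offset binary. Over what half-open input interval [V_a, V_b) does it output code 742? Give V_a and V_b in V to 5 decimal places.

LSB = 5.12/2^12 = 1.250 mV.
V_a = V_low + 742·LSB = -1.6325 V; V_b = V_low + 743·LSB = -1.63125 V.

[-1.63250 V, -1.63125 V)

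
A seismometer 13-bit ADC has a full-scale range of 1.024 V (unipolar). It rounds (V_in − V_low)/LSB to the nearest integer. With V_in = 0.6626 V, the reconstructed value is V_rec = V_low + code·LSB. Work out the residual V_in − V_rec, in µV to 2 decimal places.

One LSB is 1.024 V / 8192 = 125.00 µV.
(0.6626 − 0)/0.000125 = 5300.8000; round gives code 5301.
Reconstructed: 0.662625 V.
Difference: -2.5e-05 V → -25.00 µV.

-25.00 µV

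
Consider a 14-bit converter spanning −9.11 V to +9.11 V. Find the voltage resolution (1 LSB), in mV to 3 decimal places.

1.112 mV

Full-scale span = 18.22 V.
LSB = 18.22 / 2^14 = 18.22 / 16384 = 0.00111206 V = 1.112 mV.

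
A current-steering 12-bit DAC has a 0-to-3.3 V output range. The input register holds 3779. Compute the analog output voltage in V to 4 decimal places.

LSB = 3.3 V / 2^12 = 0.806 mV.
V_out = 0 + 3779 × 0.000805664 V = 3.0446 V.

3.0446 V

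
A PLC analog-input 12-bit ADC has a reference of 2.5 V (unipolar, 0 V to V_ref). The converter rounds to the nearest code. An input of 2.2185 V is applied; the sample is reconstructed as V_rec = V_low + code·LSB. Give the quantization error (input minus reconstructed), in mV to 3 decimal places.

LSB = 2.5/2^12 = 0.610 mV.
(V_in − V_low)/LSB = (2.2185 − 0)/0.000610352 = 3634.7904 → code 3635 (round).
Code 3635 maps back to 0 + 3635×0.000610352 V = 2.2186279 V.
V_in − V_rec = -0.00012793 V = -0.128 mV.

-0.128 mV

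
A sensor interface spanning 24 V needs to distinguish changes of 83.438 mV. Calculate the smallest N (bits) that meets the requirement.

9 bits

Number of steps required ≥ 24 V / 83.438 mV = 287.64.
Need 2^N ≥ 287.64; 2^8 = 256, 2^9 = 512.
Minimum N = 9.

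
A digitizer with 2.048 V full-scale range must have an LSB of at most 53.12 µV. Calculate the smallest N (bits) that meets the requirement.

Number of steps required ≥ 2.048 V / 53.12 µV = 38554.22.
Need 2^N ≥ 38554.22; 2^15 = 32768, 2^16 = 65536.
Minimum N = 16.

16 bits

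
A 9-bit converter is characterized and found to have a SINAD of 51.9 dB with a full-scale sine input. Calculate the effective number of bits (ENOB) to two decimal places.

8.33 bits

ENOB = (SINAD − 1.76) / 6.02 = (51.9 − 1.76)/6.02 = 8.329.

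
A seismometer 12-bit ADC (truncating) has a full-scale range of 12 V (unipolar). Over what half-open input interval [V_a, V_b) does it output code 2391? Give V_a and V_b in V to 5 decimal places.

LSB = 12/2^12 = 2.930 mV.
V_a = V_low + 2391·LSB = 7.00488 V; V_b = V_low + 2392·LSB = 7.00781 V.

[7.00488 V, 7.00781 V)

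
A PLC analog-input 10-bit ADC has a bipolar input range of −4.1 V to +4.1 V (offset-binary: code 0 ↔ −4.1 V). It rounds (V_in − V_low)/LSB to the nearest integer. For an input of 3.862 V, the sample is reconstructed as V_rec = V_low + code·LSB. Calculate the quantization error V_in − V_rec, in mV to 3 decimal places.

2.234 mV

LSB = 8.2/2^10 = 8.008 mV.
Scaled input = 994.2790 LSBs, so code = 994.
Code 994 maps back to (−4.1) + 994×0.00800781 V = 3.8597656 V.
Difference: 0.00223437 V → 2.234 mV.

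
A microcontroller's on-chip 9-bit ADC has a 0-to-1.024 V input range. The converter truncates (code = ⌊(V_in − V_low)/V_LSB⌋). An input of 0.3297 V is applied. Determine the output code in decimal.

code 164

Full-scale span = 1.024 V; LSB = 1.024/2^9 = 2.000 mV.
Input sits at 164.850 steps above V_low.
⌊·⌋(164.850) = 164.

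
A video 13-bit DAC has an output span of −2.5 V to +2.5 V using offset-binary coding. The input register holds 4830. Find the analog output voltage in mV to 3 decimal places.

447.998 mV

LSB = 5 V / 2^13 = 0.610 mV.
V_out = (−2.5) + 4830 × 0.000610352 V = 0.447998 V.
= 447.998 mV.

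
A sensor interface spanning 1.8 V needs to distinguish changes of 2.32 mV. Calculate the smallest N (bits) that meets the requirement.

Number of steps required ≥ 1.8 V / 2.32 mV = 775.86.
Need 2^N ≥ 775.86; 2^9 = 512, 2^10 = 1024.
Minimum N = 10.

10 bits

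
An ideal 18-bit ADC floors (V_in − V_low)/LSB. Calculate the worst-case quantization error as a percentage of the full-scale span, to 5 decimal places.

0.00038 %

Truncating → worst-case error = 1 LSB = V_FS/2^18, so 100/262144 = 0.00038147 % of full scale.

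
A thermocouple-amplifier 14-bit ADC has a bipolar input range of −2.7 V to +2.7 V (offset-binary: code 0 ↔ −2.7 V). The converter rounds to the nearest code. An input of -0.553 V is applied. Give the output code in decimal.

With 16384 levels over 5.4 V, one step is 329.59 µV.
(V_in − V_low)/LSB = (-0.553 − (−2.7)) / 0.00032959 = 6514.157.
round(6514.157) = 6514.

code 6514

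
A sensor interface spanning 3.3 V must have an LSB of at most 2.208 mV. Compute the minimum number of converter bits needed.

11 bits

Number of steps required ≥ 3.3 V / 2.208 mV = 1494.57.
Need 2^N ≥ 1494.57; 2^10 = 1024, 2^11 = 2048.
Minimum N = 11.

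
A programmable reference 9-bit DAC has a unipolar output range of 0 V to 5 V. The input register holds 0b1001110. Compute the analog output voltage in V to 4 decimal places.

LSB = 5 V / 2^9 = 9.766 mV.
Code 0b1001110 = 78 decimal.
V_out = 0 + 78 × 0.00976562 V = 0.761719 V.

0.7617 V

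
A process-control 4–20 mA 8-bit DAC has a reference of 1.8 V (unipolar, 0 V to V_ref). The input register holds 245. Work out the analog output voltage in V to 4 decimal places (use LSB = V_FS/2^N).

1.7227 V

LSB = 1.8 V / 2^8 = 7.031 mV.
V_out = 0 + 245 × 0.00703125 V = 1.72266 V.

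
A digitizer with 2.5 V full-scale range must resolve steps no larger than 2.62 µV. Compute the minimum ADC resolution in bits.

20 bits

Number of steps required ≥ 2.5 V / 2.62 µV = 954198.47.
Need 2^N ≥ 954198.47; 2^19 = 524288, 2^20 = 1048576.
Minimum N = 20.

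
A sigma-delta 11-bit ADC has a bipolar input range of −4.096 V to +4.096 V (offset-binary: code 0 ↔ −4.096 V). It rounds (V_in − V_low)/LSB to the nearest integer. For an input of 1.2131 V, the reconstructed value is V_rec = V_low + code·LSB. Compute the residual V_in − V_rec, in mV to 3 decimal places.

Step size: 8.192 V ÷ 2^11 = 4.000 mV.
(1.2131 − (−4.096))/0.004 = 1327.2750; round gives code 1327.
V_rec = (−4.096) + 1327·0.004 = 1.212 V.
Error = 1.2131 − 1.212 = 0.0011 V = 1.100 mV.

1.100 mV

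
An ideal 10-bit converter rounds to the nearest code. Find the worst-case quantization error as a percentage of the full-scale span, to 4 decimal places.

Rounding → worst-case error = ½ LSB = V_FS/2^11, so 100/2048 = 0.0488281 % of full scale.

0.0488 %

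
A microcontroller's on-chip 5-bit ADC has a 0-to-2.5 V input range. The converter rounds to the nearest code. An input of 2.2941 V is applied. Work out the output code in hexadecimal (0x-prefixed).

LSB = 2.5 V / 32 = 78.125 mV.
(2.2941 − 0) / 0.078125 = 29.364 LSBs.
So the output code is 29.
In hexadecimal (0x-prefixed): 0x1D.

code 0x1D (decimal 29)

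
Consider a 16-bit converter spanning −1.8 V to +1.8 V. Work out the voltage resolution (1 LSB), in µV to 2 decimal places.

54.93 µV

Full-scale span = 3.6 V.
LSB = 3.6 / 2^16 = 3.6 / 65536 = 5.49316e-05 V = 54.93 µV.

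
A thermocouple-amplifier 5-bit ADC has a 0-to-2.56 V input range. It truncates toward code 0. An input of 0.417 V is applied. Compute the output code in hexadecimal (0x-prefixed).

With 32 levels over 2.56 V, one step is 80.000 mV.
(V_in − V_low)/LSB = (0.417 − 0) / 0.08 = 5.213.
So the output code is 5.
In hexadecimal (0x-prefixed): 0x5.

code 0x5 (decimal 5)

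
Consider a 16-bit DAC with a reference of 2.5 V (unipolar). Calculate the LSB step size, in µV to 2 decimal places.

Full-scale span = 2.5 V.
LSB = 2.5 / 2^16 = 2.5 / 65536 = 3.8147e-05 V = 38.15 µV.

38.15 µV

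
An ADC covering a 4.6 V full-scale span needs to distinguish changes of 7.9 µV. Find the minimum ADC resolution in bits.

20 bits

Number of steps required ≥ 4.6 V / 7.9 µV = 582278.48.
Need 2^N ≥ 582278.48; 2^19 = 524288, 2^20 = 1048576.
Minimum N = 20.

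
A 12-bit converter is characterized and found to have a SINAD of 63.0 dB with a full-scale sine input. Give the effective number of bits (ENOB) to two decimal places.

10.17 bits

ENOB = (SINAD − 1.76) / 6.02 = (63.0 − 1.76)/6.02 = 10.173.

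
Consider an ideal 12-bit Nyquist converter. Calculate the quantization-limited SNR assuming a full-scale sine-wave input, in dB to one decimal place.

SNR ≈ 6.02·N + 1.76 dB = 6.02·12 + 1.76 = 74.00 dB.

74.0 dB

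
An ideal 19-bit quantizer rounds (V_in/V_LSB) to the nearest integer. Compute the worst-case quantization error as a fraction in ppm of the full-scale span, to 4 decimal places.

0.9537 ppm

Rounding → worst-case error = ½ LSB = V_FS/2^20, so 1e+06/1048576 = 0.953674 ppm of full scale.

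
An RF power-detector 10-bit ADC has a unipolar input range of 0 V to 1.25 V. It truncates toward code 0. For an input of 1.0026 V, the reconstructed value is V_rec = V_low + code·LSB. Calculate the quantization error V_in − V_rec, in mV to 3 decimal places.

One LSB is 1.25 V / 1024 = 1.221 mV.
(V_in − V_low)/LSB = (1.0026 − 0)/0.0012207 = 821.3299 → code 821 (floor).
Reconstructed: 1.0021973 V.
V_in − V_rec = 0.000402734 V = 0.403 mV.

0.403 mV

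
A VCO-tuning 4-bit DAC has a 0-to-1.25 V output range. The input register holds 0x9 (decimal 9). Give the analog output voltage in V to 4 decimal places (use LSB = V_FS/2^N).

0.7031 V

LSB = 1.25 V / 2^4 = 78.125 mV.
Code 0x9 = 9 decimal.
V_out = 0 + 9 × 0.078125 V = 0.703125 V.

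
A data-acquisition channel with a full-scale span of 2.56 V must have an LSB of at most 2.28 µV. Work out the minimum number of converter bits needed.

21 bits

Number of steps required ≥ 2.56 V / 2.28 µV = 1122807.02.
Need 2^N ≥ 1122807.02; 2^20 = 1048576, 2^21 = 2097152.
Minimum N = 21.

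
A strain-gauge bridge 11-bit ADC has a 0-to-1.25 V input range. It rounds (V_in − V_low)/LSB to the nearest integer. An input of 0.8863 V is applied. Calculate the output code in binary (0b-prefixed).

code 0b10110101100 (decimal 1452)

With 2048 levels over 1.25 V, one step is 0.610 mV.
Input sits at 1452.114 steps above V_low.
Round → code 1452.
In binary (0b-prefixed): 0b10110101100.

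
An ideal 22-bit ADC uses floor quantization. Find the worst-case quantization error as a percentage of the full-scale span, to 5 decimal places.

Truncating → worst-case error = 1 LSB = V_FS/2^22, so 100/4194304 = 2.38419e-05 % of full scale.

0.00002 %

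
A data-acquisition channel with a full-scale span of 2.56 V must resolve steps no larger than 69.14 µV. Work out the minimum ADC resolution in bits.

16 bits

Number of steps required ≥ 2.56 V / 69.14 µV = 37026.32.
Need 2^N ≥ 37026.32; 2^15 = 32768, 2^16 = 65536.
Minimum N = 16.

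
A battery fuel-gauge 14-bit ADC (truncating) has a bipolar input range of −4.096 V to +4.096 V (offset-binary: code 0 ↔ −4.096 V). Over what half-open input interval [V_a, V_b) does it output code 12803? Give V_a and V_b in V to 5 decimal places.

[2.30550 V, 2.30600 V)

LSB = 8.192/2^14 = 0.500 mV.
V_a = V_low + 12803·LSB = 2.3055 V; V_b = V_low + 12804·LSB = 2.306 V.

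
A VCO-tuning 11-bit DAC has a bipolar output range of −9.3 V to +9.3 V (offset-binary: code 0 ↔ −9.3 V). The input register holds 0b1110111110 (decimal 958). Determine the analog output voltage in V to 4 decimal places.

-0.5994 V

LSB = 18.6 V / 2^11 = 9.082 mV.
Code 0b1110111110 = 958 decimal.
V_out = (−9.3) + 958 × 0.00908203 V = -0.599414 V.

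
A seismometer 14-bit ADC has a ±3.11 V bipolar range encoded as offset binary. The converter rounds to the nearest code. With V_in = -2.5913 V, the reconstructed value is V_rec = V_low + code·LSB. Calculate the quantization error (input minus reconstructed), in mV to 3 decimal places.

0.114 mV

LSB = 6.22/2^14 = 379.64 µV.
(-2.5913 − (−3.11))/0.000379639 = 1366.2992; round gives code 1366.
V_rec = (−3.11) + 1366·0.000379639 = -2.5914136 V.
Error = -2.5913 − (−2.5914136) = 0.000113574 V = 0.114 mV.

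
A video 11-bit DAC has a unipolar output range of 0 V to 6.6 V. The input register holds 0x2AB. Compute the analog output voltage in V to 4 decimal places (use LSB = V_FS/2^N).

2.2011 V

LSB = 6.6 V / 2^11 = 3.223 mV.
Code 0x2AB = 683 decimal.
V_out = 0 + 683 × 0.00322266 V = 2.20107 V.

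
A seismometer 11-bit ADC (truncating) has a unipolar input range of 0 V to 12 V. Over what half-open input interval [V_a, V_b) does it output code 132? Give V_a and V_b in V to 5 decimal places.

LSB = 12/2^11 = 5.859 mV.
V_a = V_low + 132·LSB = 0.773438 V; V_b = V_low + 133·LSB = 0.779297 V.

[0.77344 V, 0.77930 V)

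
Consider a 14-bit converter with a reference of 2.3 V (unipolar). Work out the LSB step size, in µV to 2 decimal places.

140.38 µV

Full-scale span = 2.3 V.
LSB = 2.3 / 2^14 = 2.3 / 16384 = 0.000140381 V = 140.38 µV.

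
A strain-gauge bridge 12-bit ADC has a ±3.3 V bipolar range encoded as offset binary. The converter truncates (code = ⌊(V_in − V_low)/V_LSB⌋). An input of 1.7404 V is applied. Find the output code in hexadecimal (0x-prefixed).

code 0xC38 (decimal 3128)

With 4096 levels over 6.6 V, one step is 1.611 mV.
(V_in − V_low)/LSB = (1.7404 − (−3.3)) / 0.00161133 = 3128.103.
So the output code is 3128.
In hexadecimal (0x-prefixed): 0xC38.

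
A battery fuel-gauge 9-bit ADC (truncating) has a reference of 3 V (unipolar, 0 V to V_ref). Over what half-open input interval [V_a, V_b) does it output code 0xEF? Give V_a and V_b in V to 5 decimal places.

LSB = 3/2^9 = 5.859 mV.
Code 0xEF = 239 decimal.
V_a = V_low + 239·LSB = 1.40039 V; V_b = V_low + 240·LSB = 1.40625 V.

[1.40039 V, 1.40625 V)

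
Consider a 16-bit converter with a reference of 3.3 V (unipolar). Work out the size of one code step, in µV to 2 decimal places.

Full-scale span = 3.3 V.
LSB = 3.3 / 2^16 = 3.3 / 65536 = 5.0354e-05 V = 50.35 µV.

50.35 µV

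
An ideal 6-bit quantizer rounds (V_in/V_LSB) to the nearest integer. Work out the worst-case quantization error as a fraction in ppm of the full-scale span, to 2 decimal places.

7812.50 ppm

Rounding → worst-case error = ½ LSB = V_FS/2^7, so 1e+06/128 = 7812.5 ppm of full scale.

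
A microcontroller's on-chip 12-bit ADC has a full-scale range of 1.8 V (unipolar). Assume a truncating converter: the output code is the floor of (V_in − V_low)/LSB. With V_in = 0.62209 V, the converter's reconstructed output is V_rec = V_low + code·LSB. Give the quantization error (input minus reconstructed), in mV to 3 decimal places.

Step size: 1.8 V ÷ 2^12 = 439.45 µV.
(0.62209 − 0)/0.000439453 = 1415.6004; ⌊·⌋ gives code 1415.
V_rec = 0 + 1415·0.000439453 = 0.62182617 V.
V_in − V_rec = 0.000263828 V = 0.264 mV.

0.264 mV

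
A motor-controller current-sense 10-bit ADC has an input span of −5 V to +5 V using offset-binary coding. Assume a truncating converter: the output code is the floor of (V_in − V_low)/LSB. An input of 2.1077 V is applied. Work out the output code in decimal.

code 727

Full-scale span = 10 V; LSB = 10/2^10 = 9.766 mV.
Input sits at 727.828 steps above V_low.
⌊·⌋(727.828) = 727.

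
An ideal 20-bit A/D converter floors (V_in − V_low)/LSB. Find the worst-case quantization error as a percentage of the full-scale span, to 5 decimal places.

0.00010 %

Truncating → worst-case error = 1 LSB = V_FS/2^20, so 100/1048576 = 9.53674e-05 % of full scale.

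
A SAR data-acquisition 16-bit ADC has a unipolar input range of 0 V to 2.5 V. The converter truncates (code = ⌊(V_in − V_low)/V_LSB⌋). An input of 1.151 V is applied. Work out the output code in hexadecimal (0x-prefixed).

With 65536 levels over 2.5 V, one step is 38.15 µV.
(V_in − V_low)/LSB = (1.151 − 0) / 3.8147e-05 = 30172.774.
So the output code is 30172.
In hexadecimal (0x-prefixed): 0x75DC.

code 0x75DC (decimal 30172)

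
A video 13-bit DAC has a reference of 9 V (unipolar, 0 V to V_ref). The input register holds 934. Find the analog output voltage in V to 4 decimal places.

1.0261 V

LSB = 9 V / 2^13 = 1.099 mV.
V_out = 0 + 934 × 0.00109863 V = 1.02612 V.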